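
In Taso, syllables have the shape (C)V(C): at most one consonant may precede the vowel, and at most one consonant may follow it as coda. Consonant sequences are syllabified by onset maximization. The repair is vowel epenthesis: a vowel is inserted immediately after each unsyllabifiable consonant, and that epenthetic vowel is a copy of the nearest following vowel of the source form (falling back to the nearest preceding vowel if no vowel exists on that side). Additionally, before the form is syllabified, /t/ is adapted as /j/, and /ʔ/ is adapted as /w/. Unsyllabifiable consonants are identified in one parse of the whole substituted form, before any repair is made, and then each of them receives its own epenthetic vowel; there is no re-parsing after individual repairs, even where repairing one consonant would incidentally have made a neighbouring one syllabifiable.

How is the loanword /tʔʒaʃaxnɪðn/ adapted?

jawaʒaʃaxnɪðnɪ

Substitution: /t/ → /j/, /ʔ/ → /w/, giving /jwʒaʃaxnɪðn/.
Syllabifying with onset maximization leaves /j/, /w/, /n/ stranded (at most one coda consonant is licensed; onsets are limited to one consonant).
Epenthesis after each stranded consonant: /j/ → /ja/, /w/ → /wa/, /n/ → /nɪ/.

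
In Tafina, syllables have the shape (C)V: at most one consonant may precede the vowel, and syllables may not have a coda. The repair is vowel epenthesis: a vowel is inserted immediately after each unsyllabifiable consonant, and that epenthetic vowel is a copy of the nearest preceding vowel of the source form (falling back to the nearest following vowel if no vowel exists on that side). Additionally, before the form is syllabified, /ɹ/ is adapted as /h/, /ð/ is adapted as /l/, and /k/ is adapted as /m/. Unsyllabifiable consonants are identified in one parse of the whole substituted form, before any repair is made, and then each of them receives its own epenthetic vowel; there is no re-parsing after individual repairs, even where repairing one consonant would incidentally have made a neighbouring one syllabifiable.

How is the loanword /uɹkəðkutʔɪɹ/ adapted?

Substitution: /ɹ/ → /h/, /k/ → /m/, /ð/ → /l/, giving /uhməlmutʔɪh/.
The consonants /h/, /l/, /t/, /h/ cannot be parsed into a legal (C)V syllable (no codas are permitted; onsets are limited to one consonant).
Inserting the epenthetic vowel yields /h/ → /hu/, /l/ → /lə/, /t/ → /tu/, /h/ → /hɪ/.

uhumələmutuʔɪhɪ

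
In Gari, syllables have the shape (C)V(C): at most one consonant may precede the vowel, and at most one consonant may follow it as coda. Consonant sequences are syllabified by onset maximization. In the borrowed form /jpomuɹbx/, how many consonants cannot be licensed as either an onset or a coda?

Under (C)V(C), the unsyllabifiable consonants are /j/, /b/, /x/ (at most one coda consonant is licensed; onsets are limited to one consonant).

3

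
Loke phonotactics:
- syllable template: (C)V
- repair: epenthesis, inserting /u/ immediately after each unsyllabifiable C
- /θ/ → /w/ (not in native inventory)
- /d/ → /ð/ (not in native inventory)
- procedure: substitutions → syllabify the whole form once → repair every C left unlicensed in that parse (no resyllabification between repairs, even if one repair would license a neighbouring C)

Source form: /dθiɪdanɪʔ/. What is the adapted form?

ðuwiɪðanɪʔu

Substitution: /d/ → /ð/, /θ/ → /w/, giving /ðwiɪðanɪʔ/.
The consonants /ð/, /ʔ/ cannot be parsed into a legal (C)V syllable (no codas are permitted; onsets are limited to one consonant).
Inserting the epenthetic vowel yields /ð/ → /ðu/, /ʔ/ → /ʔu/.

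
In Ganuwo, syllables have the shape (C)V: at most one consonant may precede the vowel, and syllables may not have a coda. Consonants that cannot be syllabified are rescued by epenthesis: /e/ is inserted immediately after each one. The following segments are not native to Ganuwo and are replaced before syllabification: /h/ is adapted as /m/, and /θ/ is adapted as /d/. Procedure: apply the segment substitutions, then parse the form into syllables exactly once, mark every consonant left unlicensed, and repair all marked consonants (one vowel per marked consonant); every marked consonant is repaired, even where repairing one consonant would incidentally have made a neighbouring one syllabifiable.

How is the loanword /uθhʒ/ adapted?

udemeʒe

Substitution: /θ/ → /d/, /h/ → /m/, giving /udmʒ/.
Syllabifying with onset maximization leaves /d/, /m/, /ʒ/ stranded (no codas are permitted; onsets are limited to one consonant).
Epenthesis after each stranded consonant: /d/ → /de/, /m/ → /me/, /ʒ/ → /ʒe/.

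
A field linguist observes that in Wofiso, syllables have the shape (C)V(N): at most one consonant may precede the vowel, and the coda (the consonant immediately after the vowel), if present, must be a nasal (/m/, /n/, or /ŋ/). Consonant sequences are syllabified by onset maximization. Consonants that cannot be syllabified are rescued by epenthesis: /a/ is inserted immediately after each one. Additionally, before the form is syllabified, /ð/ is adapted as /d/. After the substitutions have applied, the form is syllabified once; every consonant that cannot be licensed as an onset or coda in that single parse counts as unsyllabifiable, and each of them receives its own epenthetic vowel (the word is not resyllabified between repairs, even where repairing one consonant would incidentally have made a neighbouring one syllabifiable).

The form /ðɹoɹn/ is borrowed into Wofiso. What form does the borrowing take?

Substitution: /ð/ → /d/, giving /dɹoɹn/.
The consonants /d/, /ɹ/, /n/ cannot be parsed into a legal (C)V(N) syllable (only a nasal (/m/, /n/, or /ŋ/) is licensed in coda position; onsets are limited to one consonant).
Inserting the epenthetic vowel yields /d/ → /da/, /ɹ/ → /ɹa/, /n/ → /na/.

daɹoɹana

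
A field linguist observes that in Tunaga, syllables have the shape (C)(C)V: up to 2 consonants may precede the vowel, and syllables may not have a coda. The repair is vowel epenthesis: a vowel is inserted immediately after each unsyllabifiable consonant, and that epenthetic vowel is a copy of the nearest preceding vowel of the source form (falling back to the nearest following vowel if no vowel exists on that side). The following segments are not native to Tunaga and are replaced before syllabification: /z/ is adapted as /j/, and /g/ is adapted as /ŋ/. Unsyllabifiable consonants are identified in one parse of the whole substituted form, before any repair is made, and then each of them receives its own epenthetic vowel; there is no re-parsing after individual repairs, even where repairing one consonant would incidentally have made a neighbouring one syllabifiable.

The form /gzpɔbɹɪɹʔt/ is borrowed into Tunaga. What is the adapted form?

ŋɔjpɔbɹɪɹɪʔɪtɪ

Substitution: /g/ → /ŋ/, /z/ → /j/, giving /ŋjpɔbɹɪɹʔt/.
Syllabifying with onset maximization leaves /ŋ/, /ɹ/, /ʔ/, /t/ stranded (no codas are permitted; onsets may contain at most 2 consonants).
Inserting the epenthetic vowel yields /ŋ/ → /ŋɔ/, /ɹ/ → /ɹɪ/, /ʔ/ → /ʔɪ/, /t/ → /tɪ/.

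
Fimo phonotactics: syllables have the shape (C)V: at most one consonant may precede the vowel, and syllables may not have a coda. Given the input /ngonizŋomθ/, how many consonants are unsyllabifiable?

4

The consonants /n/, /z/, /m/, /θ/ cannot be parsed into a legal (C)V syllable (no codas are permitted; onsets are limited to one consonant).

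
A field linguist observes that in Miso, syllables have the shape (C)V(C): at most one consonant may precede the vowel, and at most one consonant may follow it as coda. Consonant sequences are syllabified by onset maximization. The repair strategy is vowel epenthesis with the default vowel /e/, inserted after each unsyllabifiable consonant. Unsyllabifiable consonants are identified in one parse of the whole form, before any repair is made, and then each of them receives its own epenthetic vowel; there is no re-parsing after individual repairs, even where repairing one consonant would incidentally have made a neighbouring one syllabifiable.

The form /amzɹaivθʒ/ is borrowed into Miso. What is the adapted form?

Under (C)V(C), the unsyllabifiable consonants are /z/, /θ/, /ʒ/ (at most one coda consonant is licensed; onsets are limited to one consonant).
Each unlicensed consonant becomes the onset of a new syllable: /z/ → /ze/, /θ/ → /θe/, /ʒ/ → /ʒe/.

amzeɹaivθeʒe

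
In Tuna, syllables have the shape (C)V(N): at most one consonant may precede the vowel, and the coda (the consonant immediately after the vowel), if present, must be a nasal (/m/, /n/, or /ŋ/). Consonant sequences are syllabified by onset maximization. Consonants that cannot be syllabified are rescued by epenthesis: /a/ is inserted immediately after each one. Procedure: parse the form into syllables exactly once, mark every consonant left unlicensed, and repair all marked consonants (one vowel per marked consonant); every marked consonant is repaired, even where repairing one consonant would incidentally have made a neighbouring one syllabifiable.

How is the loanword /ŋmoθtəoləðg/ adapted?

Syllabifying with onset maximization leaves /ŋ/, /θ/, /ð/, /g/ stranded (only a nasal (/m/, /n/, or /ŋ/) is licensed in coda position; onsets are limited to one consonant).
Each unlicensed consonant becomes the onset of a new syllable: /ŋ/ → /ŋa/, /θ/ → /θa/, /ð/ → /ða/, /g/ → /ga/.

ŋamoθatəoləðaga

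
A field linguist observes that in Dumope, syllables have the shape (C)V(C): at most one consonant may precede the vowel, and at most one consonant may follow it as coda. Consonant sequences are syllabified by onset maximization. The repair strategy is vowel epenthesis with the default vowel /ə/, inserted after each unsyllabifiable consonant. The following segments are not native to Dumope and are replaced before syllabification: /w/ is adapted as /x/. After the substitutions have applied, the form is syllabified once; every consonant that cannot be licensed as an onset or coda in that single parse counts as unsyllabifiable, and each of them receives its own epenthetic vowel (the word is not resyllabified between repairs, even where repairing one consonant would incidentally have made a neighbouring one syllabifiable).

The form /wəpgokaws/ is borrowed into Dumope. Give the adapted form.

Substitution: /w/ → /x/, giving /xəpgokaxs/.
Under (C)V(C), the unsyllabifiable consonants are /s/ (at most one coda consonant is licensed; onsets are limited to one consonant).
Inserting the epenthetic vowel yields /s/ → /sə/.

xəpgokaxsə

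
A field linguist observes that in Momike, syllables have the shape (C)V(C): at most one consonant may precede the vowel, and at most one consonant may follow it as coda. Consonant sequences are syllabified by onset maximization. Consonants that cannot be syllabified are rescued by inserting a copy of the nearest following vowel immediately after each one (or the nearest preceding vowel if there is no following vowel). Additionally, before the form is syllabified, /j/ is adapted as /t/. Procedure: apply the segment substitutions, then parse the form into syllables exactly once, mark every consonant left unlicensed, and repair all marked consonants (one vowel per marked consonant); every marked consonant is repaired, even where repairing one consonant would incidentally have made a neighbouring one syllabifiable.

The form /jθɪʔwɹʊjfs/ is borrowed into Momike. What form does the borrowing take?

Substitution: /j/ → /t/, giving /tθɪʔwɹʊtfs/.
Syllabifying with onset maximization leaves /t/, /w/, /f/, /s/ stranded (at most one coda consonant is licensed; onsets are limited to one consonant).
Inserting the epenthetic vowel yields /t/ → /tɪ/, /w/ → /wʊ/, /f/ → /fʊ/, /s/ → /sʊ/.

tɪθɪʔwʊɹʊtfʊsʊ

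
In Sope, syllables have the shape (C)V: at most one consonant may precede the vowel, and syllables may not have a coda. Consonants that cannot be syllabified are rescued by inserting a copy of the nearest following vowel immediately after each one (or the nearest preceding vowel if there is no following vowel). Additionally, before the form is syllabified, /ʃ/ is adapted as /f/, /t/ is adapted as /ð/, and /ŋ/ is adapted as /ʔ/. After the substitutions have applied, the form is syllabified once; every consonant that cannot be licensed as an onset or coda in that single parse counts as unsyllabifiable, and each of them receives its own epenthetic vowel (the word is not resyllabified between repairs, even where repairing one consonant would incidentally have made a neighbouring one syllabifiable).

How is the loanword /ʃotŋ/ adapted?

foðoʔo

Substitution: /ʃ/ → /f/, /t/ → /ð/, /ŋ/ → /ʔ/, giving /foðʔ/.
Syllabifying with onset maximization leaves /ð/, /ʔ/ stranded (no codas are permitted; onsets are limited to one consonant).
Each unlicensed consonant becomes the onset of a new syllable: /ð/ → /ðo/, /ʔ/ → /ʔo/.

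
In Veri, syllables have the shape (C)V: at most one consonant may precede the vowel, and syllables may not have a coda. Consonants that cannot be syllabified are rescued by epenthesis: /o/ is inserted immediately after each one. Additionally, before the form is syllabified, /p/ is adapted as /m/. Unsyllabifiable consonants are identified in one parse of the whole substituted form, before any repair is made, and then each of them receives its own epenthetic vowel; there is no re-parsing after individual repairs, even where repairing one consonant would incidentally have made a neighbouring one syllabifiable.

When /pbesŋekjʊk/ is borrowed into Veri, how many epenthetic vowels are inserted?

4

After substitution the input is /mbesŋekjʊk/.
The unsyllabifiable consonants are /m/, /s/, /k/, /k/; each receives one epenthetic vowel.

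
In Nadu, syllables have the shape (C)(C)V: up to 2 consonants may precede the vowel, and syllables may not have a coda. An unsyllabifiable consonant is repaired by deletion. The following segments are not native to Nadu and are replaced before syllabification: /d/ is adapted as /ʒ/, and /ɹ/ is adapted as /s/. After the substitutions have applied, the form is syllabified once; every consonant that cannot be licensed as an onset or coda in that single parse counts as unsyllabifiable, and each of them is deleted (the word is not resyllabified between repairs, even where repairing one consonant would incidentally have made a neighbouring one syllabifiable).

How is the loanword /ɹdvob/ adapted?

ʒvo

Substitution: /ɹ/ → /s/, /d/ → /ʒ/, giving /sʒvob/.
Syllabifying with onset maximization leaves /s/, /b/ stranded (no codas are permitted; onsets may contain at most 2 consonants).
Deleting the stranded consonants removes /s/, /b/.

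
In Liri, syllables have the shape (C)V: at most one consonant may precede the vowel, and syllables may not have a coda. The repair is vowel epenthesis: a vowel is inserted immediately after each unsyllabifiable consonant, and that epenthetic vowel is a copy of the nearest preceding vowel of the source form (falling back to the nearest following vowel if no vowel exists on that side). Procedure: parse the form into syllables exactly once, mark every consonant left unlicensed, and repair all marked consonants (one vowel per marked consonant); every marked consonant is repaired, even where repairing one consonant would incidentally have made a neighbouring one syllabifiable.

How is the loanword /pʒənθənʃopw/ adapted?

Under (C)V, the unsyllabifiable consonants are /p/, /n/, /n/, /p/, /w/ (no codas are permitted; onsets are limited to one consonant).
Epenthesis after each stranded consonant: /p/ → /pə/, /n/ → /nə/, /n/ → /nə/, /p/ → /po/, /w/ → /wo/.

pəʒənəθənəʃopowo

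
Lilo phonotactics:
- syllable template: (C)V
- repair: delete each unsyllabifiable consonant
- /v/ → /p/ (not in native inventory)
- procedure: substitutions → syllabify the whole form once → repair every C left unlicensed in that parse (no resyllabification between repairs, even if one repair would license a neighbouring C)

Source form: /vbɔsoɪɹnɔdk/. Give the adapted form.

bɔsoɪnɔ

Substitution: /v/ → /p/, giving /pbɔsoɪɹnɔdk/.
The consonants /p/, /ɹ/, /d/, /k/ cannot be parsed into a legal (C)V syllable (no codas are permitted; onsets are limited to one consonant).
Each unlicensed consonant is deleted: /p/, /ɹ/, /d/, /k/.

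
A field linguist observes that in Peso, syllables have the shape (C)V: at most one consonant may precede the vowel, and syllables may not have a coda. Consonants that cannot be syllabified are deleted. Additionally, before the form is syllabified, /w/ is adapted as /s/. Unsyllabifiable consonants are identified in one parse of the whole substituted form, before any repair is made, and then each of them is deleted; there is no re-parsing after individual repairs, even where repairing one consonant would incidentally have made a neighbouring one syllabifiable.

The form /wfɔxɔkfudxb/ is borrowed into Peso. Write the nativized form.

Substitution: /w/ → /s/, giving /sfɔxɔkfudxb/.
The consonants /s/, /k/, /d/, /x/, /b/ cannot be parsed into a legal (C)V syllable (no codas are permitted; onsets are limited to one consonant).
Deletion applies to /s/, /k/, /d/, /x/, /b/.

fɔxɔfu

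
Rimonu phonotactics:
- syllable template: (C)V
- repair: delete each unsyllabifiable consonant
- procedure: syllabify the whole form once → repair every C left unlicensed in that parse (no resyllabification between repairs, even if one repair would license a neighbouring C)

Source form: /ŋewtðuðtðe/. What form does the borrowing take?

ŋeðuðe

The consonants /w/, /t/, /ð/, /t/ cannot be parsed into a legal (C)V syllable (no codas are permitted; onsets are limited to one consonant).
Deleting the stranded consonants removes /w/, /t/, /ð/, /t/.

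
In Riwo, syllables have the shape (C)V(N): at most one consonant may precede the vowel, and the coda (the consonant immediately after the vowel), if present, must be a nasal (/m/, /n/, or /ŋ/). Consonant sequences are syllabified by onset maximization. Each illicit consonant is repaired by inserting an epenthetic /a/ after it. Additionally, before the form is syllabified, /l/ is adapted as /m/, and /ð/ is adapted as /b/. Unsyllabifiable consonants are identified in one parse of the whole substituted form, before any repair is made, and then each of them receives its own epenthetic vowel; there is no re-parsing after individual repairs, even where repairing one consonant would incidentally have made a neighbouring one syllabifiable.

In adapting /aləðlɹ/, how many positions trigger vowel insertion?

After substitution the input is /aməbmɹ/.
The unsyllabifiable consonants are /b/, /m/, /ɹ/; each receives one epenthetic vowel.

3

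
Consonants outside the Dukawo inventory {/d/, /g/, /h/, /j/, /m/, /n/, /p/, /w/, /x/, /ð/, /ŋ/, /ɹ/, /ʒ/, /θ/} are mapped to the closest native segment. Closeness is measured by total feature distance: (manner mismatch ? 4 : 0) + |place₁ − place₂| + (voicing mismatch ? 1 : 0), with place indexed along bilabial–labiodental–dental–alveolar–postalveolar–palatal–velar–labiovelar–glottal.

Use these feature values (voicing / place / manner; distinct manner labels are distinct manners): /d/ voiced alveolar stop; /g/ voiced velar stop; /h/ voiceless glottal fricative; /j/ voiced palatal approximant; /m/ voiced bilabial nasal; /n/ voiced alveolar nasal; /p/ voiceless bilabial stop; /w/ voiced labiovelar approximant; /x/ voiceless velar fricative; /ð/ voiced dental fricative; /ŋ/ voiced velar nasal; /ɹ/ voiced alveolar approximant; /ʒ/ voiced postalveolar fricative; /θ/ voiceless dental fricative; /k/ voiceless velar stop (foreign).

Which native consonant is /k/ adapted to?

/g/ is closest: same manner (stop), place distance 0 (velar→velar), voicing differs (+1); total 1. Next closest is /d/ at distance 4.

g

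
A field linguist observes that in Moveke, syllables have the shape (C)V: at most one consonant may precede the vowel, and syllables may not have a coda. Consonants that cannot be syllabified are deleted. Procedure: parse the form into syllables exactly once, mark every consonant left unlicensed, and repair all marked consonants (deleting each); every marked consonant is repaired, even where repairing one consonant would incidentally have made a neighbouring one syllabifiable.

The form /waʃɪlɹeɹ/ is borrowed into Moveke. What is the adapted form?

waʃɪɹe

Under (C)V, the unsyllabifiable consonants are /l/, /ɹ/ (no codas are permitted; onsets are limited to one consonant).
Each unlicensed consonant is deleted: /l/, /ɹ/.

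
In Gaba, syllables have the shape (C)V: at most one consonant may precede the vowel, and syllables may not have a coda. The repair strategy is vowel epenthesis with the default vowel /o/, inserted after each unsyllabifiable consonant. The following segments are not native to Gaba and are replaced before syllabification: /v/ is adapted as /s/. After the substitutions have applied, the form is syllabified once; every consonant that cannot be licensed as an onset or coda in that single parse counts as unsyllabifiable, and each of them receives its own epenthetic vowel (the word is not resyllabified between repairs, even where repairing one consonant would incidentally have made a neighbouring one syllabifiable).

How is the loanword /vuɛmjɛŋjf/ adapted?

suɛmojɛŋojofo

Substitution: /v/ → /s/, giving /suɛmjɛŋjf/.
Syllabifying with onset maximization leaves /m/, /ŋ/, /j/, /f/ stranded (no codas are permitted; onsets are limited to one consonant).
Inserting the epenthetic vowel yields /m/ → /mo/, /ŋ/ → /ŋo/, /j/ → /jo/, /f/ → /fo/.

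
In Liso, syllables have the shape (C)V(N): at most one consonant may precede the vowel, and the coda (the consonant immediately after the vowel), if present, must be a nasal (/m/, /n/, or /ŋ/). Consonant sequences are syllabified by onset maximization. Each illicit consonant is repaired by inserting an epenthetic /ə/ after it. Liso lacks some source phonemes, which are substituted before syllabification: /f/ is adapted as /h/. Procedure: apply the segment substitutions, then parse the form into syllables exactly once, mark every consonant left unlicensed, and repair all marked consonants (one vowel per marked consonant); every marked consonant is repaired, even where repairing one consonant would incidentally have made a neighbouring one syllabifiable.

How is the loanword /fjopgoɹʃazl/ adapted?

Substitution: /f/ → /h/, giving /hjopgoɹʃazl/.
Under (C)V(N), the unsyllabifiable consonants are /h/, /p/, /ɹ/, /z/, /l/ (only a nasal (/m/, /n/, or /ŋ/) is licensed in coda position; onsets are limited to one consonant).
Inserting the epenthetic vowel yields /h/ → /hə/, /p/ → /pə/, /ɹ/ → /ɹə/, /z/ → /zə/, /l/ → /lə/.

həjopəgoɹəʃazələ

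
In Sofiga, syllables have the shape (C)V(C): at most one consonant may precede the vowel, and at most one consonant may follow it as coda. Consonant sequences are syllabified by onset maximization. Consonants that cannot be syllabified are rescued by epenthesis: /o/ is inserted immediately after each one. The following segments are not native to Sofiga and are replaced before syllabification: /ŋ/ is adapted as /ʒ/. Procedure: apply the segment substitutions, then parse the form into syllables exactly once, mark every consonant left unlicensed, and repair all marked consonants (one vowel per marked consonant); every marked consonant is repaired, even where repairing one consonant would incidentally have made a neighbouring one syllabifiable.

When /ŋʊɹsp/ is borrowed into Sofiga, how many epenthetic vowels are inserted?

2

After substitution the input is /ʒʊɹsp/.
The unsyllabifiable consonants are /s/, /p/; each receives one epenthetic vowel.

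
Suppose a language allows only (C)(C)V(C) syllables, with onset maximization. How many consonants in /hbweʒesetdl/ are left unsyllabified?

3

Under (C)(C)V(C), the unsyllabifiable consonants are /h/, /d/, /l/ (at most one coda consonant is licensed; onsets may contain at most 2 consonants).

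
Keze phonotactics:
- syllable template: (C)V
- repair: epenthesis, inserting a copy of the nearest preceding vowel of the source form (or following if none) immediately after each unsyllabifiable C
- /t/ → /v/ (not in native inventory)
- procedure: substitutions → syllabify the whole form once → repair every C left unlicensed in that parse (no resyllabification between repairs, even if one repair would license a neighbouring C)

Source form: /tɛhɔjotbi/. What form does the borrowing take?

Substitution: /t/ → /v/, giving /vɛhɔjovbi/.
Syllabifying with onset maximization leaves /v/ stranded (no codas are permitted; onsets are limited to one consonant).
Inserting the epenthetic vowel yields /v/ → /vo/.

vɛhɔjovobi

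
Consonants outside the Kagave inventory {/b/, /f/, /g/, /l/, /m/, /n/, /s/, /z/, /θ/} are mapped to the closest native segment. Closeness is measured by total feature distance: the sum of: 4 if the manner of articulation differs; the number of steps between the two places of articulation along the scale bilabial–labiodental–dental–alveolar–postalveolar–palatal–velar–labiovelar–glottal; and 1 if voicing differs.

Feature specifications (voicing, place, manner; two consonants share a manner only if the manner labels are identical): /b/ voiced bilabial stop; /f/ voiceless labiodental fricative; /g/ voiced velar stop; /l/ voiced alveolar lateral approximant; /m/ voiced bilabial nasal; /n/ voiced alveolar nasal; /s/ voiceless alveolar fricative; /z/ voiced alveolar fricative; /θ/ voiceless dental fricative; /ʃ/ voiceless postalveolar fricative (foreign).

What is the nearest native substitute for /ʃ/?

/s/ is closest: same manner (fricative), place distance 1 (postalveolar→alveolar), same voicing; total 1. Next closest is /z/ at distance 2.

s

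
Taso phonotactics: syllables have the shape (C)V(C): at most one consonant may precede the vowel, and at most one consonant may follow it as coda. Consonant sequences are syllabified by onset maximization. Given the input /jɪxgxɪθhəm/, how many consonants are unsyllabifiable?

Syllabifying with onset maximization leaves /g/ stranded (at most one coda consonant is licensed; onsets are limited to one consonant).

1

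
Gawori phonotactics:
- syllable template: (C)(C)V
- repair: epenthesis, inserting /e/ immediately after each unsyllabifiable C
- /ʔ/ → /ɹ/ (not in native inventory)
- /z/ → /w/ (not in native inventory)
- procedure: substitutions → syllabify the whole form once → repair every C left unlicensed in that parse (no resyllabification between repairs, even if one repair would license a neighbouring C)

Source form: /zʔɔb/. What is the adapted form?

wɹɔbe

Substitution: /z/ → /w/, /ʔ/ → /ɹ/, giving /wɹɔb/.
The consonants /b/ cannot be parsed into a legal (C)(C)V syllable (no codas are permitted; onsets may contain at most 2 consonants).
Each unlicensed consonant becomes the onset of a new syllable: /b/ → /be/.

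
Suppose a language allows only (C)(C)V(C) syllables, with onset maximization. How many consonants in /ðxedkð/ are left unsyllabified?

2

The consonants /k/, /ð/ cannot be parsed into a legal (C)(C)V(C) syllable (at most one coda consonant is licensed; onsets may contain at most 2 consonants).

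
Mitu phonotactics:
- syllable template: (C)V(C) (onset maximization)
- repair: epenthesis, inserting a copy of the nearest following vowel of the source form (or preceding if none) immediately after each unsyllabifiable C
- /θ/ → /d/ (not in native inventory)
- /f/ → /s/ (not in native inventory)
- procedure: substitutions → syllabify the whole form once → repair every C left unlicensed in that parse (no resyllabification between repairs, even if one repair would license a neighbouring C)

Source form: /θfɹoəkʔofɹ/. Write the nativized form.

dosoɹoəkʔosɹo

Substitution: /θ/ → /d/, /f/ → /s/, giving /dsɹoəkʔosɹ/.
Under (C)V(C), the unsyllabifiable consonants are /d/, /s/, /ɹ/ (at most one coda consonant is licensed; onsets are limited to one consonant).
Each unlicensed consonant becomes the onset of a new syllable: /d/ → /do/, /s/ → /so/, /ɹ/ → /ɹo/.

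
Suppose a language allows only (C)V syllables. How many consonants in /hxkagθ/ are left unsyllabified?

Under (C)V, the unsyllabifiable consonants are /h/, /x/, /g/, /θ/ (no codas are permitted; onsets are limited to one consonant).

4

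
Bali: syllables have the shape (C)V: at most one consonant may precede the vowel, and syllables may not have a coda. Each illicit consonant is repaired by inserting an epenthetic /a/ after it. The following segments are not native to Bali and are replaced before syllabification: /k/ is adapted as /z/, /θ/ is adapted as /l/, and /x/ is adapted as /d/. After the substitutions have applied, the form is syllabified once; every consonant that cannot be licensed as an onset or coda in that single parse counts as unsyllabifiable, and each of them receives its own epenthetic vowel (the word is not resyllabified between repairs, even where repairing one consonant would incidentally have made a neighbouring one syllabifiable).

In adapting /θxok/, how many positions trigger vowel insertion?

After substitution the input is /ldoz/.
The unsyllabifiable consonants are /l/, /z/; each receives one epenthetic vowel.

2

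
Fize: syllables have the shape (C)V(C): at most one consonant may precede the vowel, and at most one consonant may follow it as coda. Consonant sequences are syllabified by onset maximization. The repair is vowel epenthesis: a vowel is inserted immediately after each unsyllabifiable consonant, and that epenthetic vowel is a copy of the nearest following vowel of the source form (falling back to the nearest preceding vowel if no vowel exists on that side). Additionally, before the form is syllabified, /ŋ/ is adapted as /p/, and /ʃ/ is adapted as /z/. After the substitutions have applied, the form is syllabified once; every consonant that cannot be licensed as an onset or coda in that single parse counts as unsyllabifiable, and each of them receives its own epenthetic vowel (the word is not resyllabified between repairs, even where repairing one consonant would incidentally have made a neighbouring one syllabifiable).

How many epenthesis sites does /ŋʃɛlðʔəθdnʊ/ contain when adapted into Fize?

3

After substitution the input is /pzɛlðʔəθdnʊ/.
The unsyllabifiable consonants are /p/, /ð/, /d/; each receives one epenthetic vowel.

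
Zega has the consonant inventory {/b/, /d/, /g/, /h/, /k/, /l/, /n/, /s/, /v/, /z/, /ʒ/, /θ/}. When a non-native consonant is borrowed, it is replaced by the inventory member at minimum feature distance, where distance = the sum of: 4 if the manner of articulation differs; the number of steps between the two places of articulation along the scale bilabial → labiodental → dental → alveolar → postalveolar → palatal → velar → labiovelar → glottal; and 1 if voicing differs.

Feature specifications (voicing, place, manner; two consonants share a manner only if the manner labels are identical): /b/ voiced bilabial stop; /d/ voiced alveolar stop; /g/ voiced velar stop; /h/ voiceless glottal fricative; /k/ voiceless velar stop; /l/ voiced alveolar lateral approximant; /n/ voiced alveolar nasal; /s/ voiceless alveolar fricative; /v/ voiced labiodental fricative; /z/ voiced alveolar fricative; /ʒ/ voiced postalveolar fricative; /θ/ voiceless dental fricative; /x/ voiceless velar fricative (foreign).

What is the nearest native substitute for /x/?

/h/ is closest: same manner (fricative), place distance 2 (velar→glottal), same voicing; total 2. Next closest is /s/ at distance 3.

h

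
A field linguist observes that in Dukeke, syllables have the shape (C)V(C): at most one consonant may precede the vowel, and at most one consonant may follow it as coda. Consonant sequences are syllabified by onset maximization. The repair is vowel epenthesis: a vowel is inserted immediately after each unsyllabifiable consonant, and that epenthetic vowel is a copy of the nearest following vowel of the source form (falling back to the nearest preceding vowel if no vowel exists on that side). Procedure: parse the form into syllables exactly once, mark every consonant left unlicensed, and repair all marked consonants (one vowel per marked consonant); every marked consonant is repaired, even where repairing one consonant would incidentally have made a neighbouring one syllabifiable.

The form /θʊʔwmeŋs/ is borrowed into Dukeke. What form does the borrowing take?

Under (C)V(C), the unsyllabifiable consonants are /w/, /s/ (at most one coda consonant is licensed; onsets are limited to one consonant).
Inserting the epenthetic vowel yields /w/ → /we/, /s/ → /se/.

θʊʔwemeŋse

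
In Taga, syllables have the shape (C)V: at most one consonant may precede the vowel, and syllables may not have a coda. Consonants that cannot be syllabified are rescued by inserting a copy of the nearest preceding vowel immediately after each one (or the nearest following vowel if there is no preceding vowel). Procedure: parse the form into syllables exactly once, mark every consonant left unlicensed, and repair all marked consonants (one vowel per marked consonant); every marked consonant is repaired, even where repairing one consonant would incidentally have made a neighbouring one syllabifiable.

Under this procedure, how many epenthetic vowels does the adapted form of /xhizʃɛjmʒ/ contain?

5

The unsyllabifiable consonants are /x/, /z/, /j/, /m/, /ʒ/; each receives one epenthetic vowel.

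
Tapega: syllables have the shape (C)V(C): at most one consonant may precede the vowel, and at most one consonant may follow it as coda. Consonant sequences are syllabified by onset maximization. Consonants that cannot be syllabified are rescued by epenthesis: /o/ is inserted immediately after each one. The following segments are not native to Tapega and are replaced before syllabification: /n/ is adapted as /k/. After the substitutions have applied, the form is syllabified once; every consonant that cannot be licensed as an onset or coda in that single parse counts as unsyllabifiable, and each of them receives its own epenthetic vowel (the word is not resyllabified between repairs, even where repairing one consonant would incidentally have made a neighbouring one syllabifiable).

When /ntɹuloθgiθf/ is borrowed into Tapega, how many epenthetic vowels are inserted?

After substitution the input is /ktɹuloθgiθf/.
The unsyllabifiable consonants are /k/, /t/, /f/; each receives one epenthetic vowel.

3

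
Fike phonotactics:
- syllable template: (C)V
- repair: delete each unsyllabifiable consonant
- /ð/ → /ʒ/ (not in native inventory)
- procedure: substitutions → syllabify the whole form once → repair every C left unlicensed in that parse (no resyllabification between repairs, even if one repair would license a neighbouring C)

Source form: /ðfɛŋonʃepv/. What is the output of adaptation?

fɛŋoʃe

Substitution: /ð/ → /ʒ/, giving /ʒfɛŋonʃepv/.
Syllabifying with onset maximization leaves /ʒ/, /n/, /p/, /v/ stranded (no codas are permitted; onsets are limited to one consonant).
Deletion applies to /ʒ/, /n/, /p/, /v/.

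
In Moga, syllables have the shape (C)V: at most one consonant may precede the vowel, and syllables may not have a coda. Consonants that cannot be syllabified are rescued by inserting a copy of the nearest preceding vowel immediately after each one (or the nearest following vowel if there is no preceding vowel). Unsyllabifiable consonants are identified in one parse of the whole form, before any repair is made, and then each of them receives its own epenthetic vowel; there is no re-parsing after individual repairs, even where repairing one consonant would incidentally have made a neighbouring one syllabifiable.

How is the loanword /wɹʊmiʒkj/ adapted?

Syllabifying with onset maximization leaves /w/, /ʒ/, /k/, /j/ stranded (no codas are permitted; onsets are limited to one consonant).
Inserting the epenthetic vowel yields /w/ → /wʊ/, /ʒ/ → /ʒi/, /k/ → /ki/, /j/ → /ji/.

wʊɹʊmiʒikiji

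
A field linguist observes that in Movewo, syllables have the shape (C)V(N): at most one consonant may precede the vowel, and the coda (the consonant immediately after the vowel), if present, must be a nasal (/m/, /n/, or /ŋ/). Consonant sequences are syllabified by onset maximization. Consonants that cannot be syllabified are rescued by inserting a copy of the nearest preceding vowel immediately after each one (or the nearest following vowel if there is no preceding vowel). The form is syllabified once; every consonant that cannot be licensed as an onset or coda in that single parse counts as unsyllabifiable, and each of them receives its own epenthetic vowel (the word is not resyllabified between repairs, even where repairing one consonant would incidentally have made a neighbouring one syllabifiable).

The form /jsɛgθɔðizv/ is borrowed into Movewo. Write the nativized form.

jɛsɛgɛθɔðizivi

Syllabifying with onset maximization leaves /j/, /g/, /z/, /v/ stranded (only a nasal (/m/, /n/, or /ŋ/) is licensed in coda position; onsets are limited to one consonant).
Inserting the epenthetic vowel yields /j/ → /jɛ/, /g/ → /gɛ/, /z/ → /zi/, /v/ → /vi/.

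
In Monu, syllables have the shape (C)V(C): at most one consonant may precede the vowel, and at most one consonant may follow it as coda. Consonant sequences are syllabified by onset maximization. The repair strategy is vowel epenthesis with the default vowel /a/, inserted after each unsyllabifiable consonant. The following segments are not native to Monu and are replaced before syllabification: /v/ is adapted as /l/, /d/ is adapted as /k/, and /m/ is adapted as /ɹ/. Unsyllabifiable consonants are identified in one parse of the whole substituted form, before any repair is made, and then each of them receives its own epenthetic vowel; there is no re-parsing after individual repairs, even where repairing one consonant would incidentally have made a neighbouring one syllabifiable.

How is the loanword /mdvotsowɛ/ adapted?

Substitution: /m/ → /ɹ/, /d/ → /k/, /v/ → /l/, giving /ɹklotsowɛ/.
Under (C)V(C), the unsyllabifiable consonants are /ɹ/, /k/ (at most one coda consonant is licensed; onsets are limited to one consonant).
Inserting the epenthetic vowel yields /ɹ/ → /ɹa/, /k/ → /ka/.

ɹakalotsowɛ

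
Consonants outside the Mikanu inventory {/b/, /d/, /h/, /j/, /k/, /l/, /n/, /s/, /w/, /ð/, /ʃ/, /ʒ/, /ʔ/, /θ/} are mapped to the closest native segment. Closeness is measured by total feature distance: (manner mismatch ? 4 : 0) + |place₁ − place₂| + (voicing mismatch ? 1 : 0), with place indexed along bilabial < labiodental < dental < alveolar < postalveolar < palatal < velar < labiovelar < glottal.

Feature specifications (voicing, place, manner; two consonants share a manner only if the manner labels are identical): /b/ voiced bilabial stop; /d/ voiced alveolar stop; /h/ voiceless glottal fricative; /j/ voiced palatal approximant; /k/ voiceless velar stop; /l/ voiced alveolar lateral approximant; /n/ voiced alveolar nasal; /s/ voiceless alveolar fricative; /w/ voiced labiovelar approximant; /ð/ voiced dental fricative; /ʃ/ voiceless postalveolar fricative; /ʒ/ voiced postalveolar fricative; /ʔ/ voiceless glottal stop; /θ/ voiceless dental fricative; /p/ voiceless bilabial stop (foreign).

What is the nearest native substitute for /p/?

b

/b/ is closest: same manner (stop), place distance 0 (bilabial→bilabial), voicing differs (+1); total 1. Next closest is /d/ at distance 4.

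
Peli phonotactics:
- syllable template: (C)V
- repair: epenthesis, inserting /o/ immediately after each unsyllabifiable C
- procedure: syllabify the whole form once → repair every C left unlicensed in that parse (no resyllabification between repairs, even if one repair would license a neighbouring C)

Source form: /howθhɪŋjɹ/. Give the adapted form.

howoθohɪŋojoɹo

Under (C)V, the unsyllabifiable consonants are /w/, /θ/, /ŋ/, /j/, /ɹ/ (no codas are permitted; onsets are limited to one consonant).
Epenthesis after each stranded consonant: /w/ → /wo/, /θ/ → /θo/, /ŋ/ → /ŋo/, /j/ → /jo/, /ɹ/ → /ɹo/.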